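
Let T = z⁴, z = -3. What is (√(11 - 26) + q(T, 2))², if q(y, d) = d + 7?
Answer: (9 + I*√15)² ≈ 66.0 + 69.714*I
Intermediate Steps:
T = 81 (T = (-3)⁴ = 81)
q(y, d) = 7 + d
(√(11 - 26) + q(T, 2))² = (√(11 - 26) + (7 + 2))² = (√(-15) + 9)² = (I*√15 + 9)² = (9 + I*√15)²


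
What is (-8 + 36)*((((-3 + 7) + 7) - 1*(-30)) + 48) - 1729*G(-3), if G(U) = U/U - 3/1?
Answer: 5950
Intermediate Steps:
G(U) = -2 (G(U) = 1 - 3*1 = 1 - 3 = -2)
(-8 + 36)*((((-3 + 7) + 7) - 1*(-30)) + 48) - 1729*G(-3) = (-8 + 36)*((((-3 + 7) + 7) - 1*(-30)) + 48) - 1729*(-2) = 28*(((4 + 7) + 30) + 48) - 133*(-26) = 28*((11 + 30) + 48) + 3458 = 28*(41 + 48) + 3458 = 28*89 + 3458 = 2492 + 3458 = 5950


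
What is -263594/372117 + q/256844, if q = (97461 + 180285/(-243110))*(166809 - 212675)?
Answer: -251184339772365421/14431978830948 ≈ -17405.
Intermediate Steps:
q = -15524699715015/3473 (q = (97461 + 180285*(-1/243110))*(-45866) = (97461 - 5151/6946)*(-45866) = (676958955/6946)*(-45866) = -15524699715015/3473 ≈ -4.4701e+9)
-263594/372117 + q/256844 = -263594/372117 - 15524699715015/3473/256844 = -263594*1/372117 - 15524699715015/3473*1/256844 = -263594/372117 - 15524699715015/892019212 = -251184339772365421/14431978830948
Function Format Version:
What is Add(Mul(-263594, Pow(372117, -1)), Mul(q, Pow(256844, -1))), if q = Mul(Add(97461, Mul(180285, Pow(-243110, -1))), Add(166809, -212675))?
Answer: Rational(-251184339772365421, 14431978830948) ≈ -17405.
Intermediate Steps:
q = Rational(-15524699715015, 3473) (q = Mul(Add(97461, Mul(180285, Rational(-1, 243110))), -45866) = Mul(Add(97461, Rational(-5151, 6946)), -45866) = Mul(Rational(676958955, 6946), -45866) = Rational(-15524699715015, 3473) ≈ -4.4701e+9)
Add(Mul(-263594, Pow(372117, -1)), Mul(q, Pow(256844, -1))) = Add(Mul(-263594, Pow(372117, -1)), Mul(Rational(-15524699715015, 3473), Pow(256844, -1))) = Add(Mul(-263594, Rational(1, 372117)), Mul(Rational(-15524699715015, 3473), Rational(1, 256844))) = Add(Rational(-263594, 372117), Rational(-15524699715015, 892019212)) = Rational(-251184339772365421, 14431978830948)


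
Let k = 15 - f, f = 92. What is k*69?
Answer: -5313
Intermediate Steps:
k = -77 (k = 15 - 1*92 = 15 - 92 = -77)
k*69 = -77*69 = -5313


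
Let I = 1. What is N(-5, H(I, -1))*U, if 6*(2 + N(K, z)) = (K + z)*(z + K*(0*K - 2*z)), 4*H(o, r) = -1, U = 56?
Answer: 91/4 ≈ 22.750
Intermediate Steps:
H(o, r) = -1/4 (H(o, r) = (1/4)*(-1) = -1/4)
N(K, z) = -2 + (K + z)*(z - 2*K*z)/6 (N(K, z) = -2 + ((K + z)*(z + K*(0*K - 2*z)))/6 = -2 + ((K + z)*(z + K*(0 - 2*z)))/6 = -2 + ((K + z)*(z + K*(-2*z)))/6 = -2 + ((K + z)*(z - 2*K*z))/6 = -2 + (K + z)*(z - 2*K*z)/6)
N(-5, H(I, -1))*U = (-2 + (-1/4)**2/6 - 1/3*(-5)*(-1/4)**2 - 1/3*(-1/4)*(-5)**2 + (1/6)*(-5)*(-1/4))*56 = (-2 + (1/6)*(1/16) - 1/3*(-5)*1/16 - 1/3*(-1/4)*25 + 5/24)*56 = (-2 + 1/96 + 5/48 + 25/12 + 5/24)*56 = (13/32)*56 = 91/4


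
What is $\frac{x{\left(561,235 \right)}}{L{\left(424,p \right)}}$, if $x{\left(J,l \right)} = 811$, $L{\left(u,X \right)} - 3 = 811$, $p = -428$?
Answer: $\frac{811}{814} \approx 0.99631$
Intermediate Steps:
$L{\left(u,X \right)} = 814$ ($L{\left(u,X \right)} = 3 + 811 = 814$)
$\frac{x{\left(561,235 \right)}}{L{\left(424,p \right)}} = \frac{811}{814}$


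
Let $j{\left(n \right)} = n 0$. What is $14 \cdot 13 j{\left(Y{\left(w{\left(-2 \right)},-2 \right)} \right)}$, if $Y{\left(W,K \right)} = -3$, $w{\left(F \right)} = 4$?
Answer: $0$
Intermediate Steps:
$j{\left(n \right)} = 0$
$14 \cdot 13 j{\left(Y{\left(w{\left(-2 \right)},-2 \right)} \right)} = 14 \cdot 13 \cdot 0 = 182 \cdot 0 = 0$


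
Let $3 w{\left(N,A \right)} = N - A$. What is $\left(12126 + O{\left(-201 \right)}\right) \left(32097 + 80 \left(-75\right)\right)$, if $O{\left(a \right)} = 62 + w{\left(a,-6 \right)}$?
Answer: $316373931$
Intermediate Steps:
$w{\left(N,A \right)} = - \frac{A}{3} + \frac{N}{3}$ ($w{\left(N,A \right)} = \frac{N - A}{3} = - \frac{A}{3} + \frac{N}{3}$)
$O{\left(a \right)} = 64 + \frac{a}{3}$ ($O{\left(a \right)} = 62 + \left(\left(- \frac{1}{3}\right) \left(-6\right) + \frac{a}{3}\right) = 62 + \left(2 + \frac{a}{3}\right) = 64 + \frac{a}{3}$)
$\left(12126 + O{\left(-201 \right)}\right) \left(32097 + 80 \left(-75\right)\right) = \left(12126 + \left(64 + \frac{1}{3} \left(-201\right)\right)\right) \left(32097 + 80 \left(-75\right)\right) = \left(12126 + \left(64 - 67\right)\right) \left(32097 - 6000\right) = \left(12126 - 3\right) 26097 = 12123 \cdot 26097 = 316373931$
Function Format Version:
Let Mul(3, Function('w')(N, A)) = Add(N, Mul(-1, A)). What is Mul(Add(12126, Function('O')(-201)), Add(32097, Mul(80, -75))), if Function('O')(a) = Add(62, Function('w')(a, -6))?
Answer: 316373931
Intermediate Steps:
Function('w')(N, A) = Add(Mul(Rational(-1, 3), A), Mul(Rational(1, 3), N)) (Function('w')(N, A) = Mul(Rational(1, 3), Add(N, Mul(-1, A))) = Add(Mul(Rational(-1, 3), A), Mul(Rational(1, 3), N)))
Function('O')(a) = Add(64, Mul(Rational(1, 3), a)) (Function('O')(a) = Add(62, Add(Mul(Rational(-1, 3), -6), Mul(Rational(1, 3), a))) = Add(62, Add(2, Mul(Rational(1, 3), a))) = Add(64, Mul(Rational(1, 3), a)))
Mul(Add(12126, Function('O')(-201)), Add(32097, Mul(80, -75))) = Mul(Add(12126, Add(64, Mul(Rational(1, 3), -201))), Add(32097, Mul(80, -75))) = Mul(Add(12126, Add(64, -67)), Add(32097, -6000)) = Mul(Add(12126, -3), 26097) = Mul(12123, 26097) = 316373931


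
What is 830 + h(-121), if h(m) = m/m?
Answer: 831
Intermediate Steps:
h(m) = 1
830 + h(-121) = 830 + 1 = 831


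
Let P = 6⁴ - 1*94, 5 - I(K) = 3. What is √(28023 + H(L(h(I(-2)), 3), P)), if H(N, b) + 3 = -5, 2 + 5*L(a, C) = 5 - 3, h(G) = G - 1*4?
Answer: √28015 ≈ 167.38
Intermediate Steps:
I(K) = 2 (I(K) = 5 - 1*3 = 5 - 3 = 2)
P = 1202 (P = 1296 - 94 = 1202)
h(G) = -4 + G (h(G) = G - 4 = -4 + G)
L(a, C) = 0 (L(a, C) = -⅖ + (5 - 3)/5 = -⅖ + (⅕)*2 = -⅖ + ⅖ = 0)
H(N, b) = -8 (H(N, b) = -3 - 5 = -8)
√(28023 + H(L(h(I(-2)), 3), P)) = √(28023 - 8) = √28015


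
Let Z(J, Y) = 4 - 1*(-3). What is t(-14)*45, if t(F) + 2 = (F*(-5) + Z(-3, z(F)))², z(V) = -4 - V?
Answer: 266715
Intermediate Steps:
Z(J, Y) = 7 (Z(J, Y) = 4 + 3 = 7)
t(F) = -2 + (7 - 5*F)² (t(F) = -2 + (F*(-5) + 7)² = -2 + (-5*F + 7)² = -2 + (7 - 5*F)²)
t(-14)*45 = (-2 + (-7 + 5*(-14))²)*45 = (-2 + (-7 - 70)²)*45 = (-2 + (-77)²)*45 = (-2 + 5929)*45 = 5927*45 = 266715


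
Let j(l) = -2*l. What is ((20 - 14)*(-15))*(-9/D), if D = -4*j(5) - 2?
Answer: 405/19 ≈ 21.316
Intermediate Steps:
D = 38 (D = -(-8)*5 - 2 = -4*(-10) - 2 = 40 - 2 = 38)
((20 - 14)*(-15))*(-9/D) = ((20 - 14)*(-15))*(-9/38) = (6*(-15))*(-9*1/38) = -90*(-9/38) = 405/19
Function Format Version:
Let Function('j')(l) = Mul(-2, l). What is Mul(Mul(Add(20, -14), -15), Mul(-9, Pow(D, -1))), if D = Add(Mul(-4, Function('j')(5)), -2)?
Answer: Rational(405, 19) ≈ 21.316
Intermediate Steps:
D = 38 (D = Add(Mul(-4, Mul(-2, 5)), -2) = Add(Mul(-4, -10), -2) = Add(40, -2) = 38)
Mul(Mul(Add(20, -14), -15), Mul(-9, Pow(D, -1))) = Mul(Mul(Add(20, -14), -15), Mul(-9, Pow(38, -1))) = Mul(Mul(6, -15), Mul(-9, Rational(1, 38))) = Mul(-90, Rational(-9, 38)) = Rational(405, 19)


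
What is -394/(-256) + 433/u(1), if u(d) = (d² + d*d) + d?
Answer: 56015/384 ≈ 145.87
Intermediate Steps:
u(d) = d + 2*d² (u(d) = (d² + d²) + d = 2*d² + d = d + 2*d²)
-394/(-256) + 433/u(1) = -394/(-256) + 433/((1*(1 + 2*1))) = -394*(-1/256) + 433/((1*(1 + 2))) = 197/128 + 433/((1*3)) = 197/128 + 433/3 = 56015/384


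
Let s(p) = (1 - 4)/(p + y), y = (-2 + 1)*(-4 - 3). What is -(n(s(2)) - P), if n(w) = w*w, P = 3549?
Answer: 31940/9 ≈ 3548.9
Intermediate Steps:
y = 7 (y = -1*(-7) = 7)
s(p) = -3/(7 + p) (s(p) = (1 - 4)/(p + 7) = -3/(7 + p))
n(w) = w**2
-(n(s(2)) - P) = -((-3/(7 + 2))**2 - 1*3549) = -((-3/9)**2 - 3549) = -((-3*1/9)**2 - 3549) = -((-1/3)**2 - 3549) = -(1/9 - 3549) = -1*(-31940/9) = 31940/9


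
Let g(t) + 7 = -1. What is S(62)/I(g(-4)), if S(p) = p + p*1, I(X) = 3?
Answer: 124/3 ≈ 41.333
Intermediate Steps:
g(t) = -8 (g(t) = -7 - 1 = -8)
S(p) = 2*p (S(p) = p + p = 2*p)
S(62)/I(g(-4)) = (2*62)/3 = 124*(⅓) = 124/3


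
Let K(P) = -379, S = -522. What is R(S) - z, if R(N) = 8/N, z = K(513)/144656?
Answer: -479705/37755216 ≈ -0.012706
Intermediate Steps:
z = -379/144656 ≈ -0.0026200
R(S) - z = 8/(-522) - 1*(-379/144656) = 8*(-1/522) + 379/144656 = -4/261 + 379/144656 = -479705/37755216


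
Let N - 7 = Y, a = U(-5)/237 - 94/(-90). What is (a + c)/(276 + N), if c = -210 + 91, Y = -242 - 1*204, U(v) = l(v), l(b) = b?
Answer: 419407/579465 ≈ 0.72378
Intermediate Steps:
U(v) = v
a = 3638/3555 (a = -5/237 - 94/(-90) = -5*1/237 - 94*(-1/90) = -5/237 + 47/45 = 3638/3555 ≈ 1.0233)
Y = -446 (Y = -242 - 204 = -446)
c = -119
N = -439 (N = 7 - 446 = -439)
(a + c)/(276 + N) = (3638/3555 - 119)/(276 - 439) = -419407/3555/(-163) = -419407/3555*(-1/163) = 419407/579465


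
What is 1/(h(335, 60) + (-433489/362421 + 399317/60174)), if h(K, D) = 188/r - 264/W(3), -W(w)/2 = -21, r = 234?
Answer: -220506359346/9338235131 ≈ -23.613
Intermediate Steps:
W(w) = 42 (W(w) = -2*(-21) = 42)
h(K, D) = -4490/819 (h(K, D) = 188/234 - 264/42 = 188*(1/234) - 264*1/42 = 94/117 - 44/7 = -4490/819)
1/(h(335, 60) + (-433489/362421 + 399317/60174)) = 1/(-4490/819 + (-433489/362421 + 399317/60174)) = 1/(-4490/819 + 13181788819/2423146806) = 1/(-9338235131/220506359346) = -220506359346/9338235131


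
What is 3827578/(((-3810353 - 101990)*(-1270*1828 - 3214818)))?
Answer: 1913789/10830104856827 ≈ 1.7671e-7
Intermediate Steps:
3827578/(((-3810353 - 101990)*(-1270*1828 - 3214818))) = 3827578/((-3912343*(-2321560 - 3214818))) = 3827578/((-3912343*(-5536378))) = 3827578/21660209713654 = 3827578*(1/21660209713654) = 1913789/10830104856827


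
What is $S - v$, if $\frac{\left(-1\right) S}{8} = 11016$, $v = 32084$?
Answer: $-120212$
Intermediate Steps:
$S = -88128$ ($S = \left(-8\right) 11016 = -88128$)
$S - v = -88128 - 32084 = -120212$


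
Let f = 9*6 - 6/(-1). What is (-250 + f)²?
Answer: 36100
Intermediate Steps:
f = 60 (f = 54 - 6*(-1) = 54 + 6 = 60)
(-250 + f)² = (-250 + 60)² = (-190)² = 36100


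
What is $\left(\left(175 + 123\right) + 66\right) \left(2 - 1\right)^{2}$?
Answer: $364$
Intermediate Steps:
$\left(\left(175 + 123\right) + 66\right) \left(2 - 1\right)^{2} = \left(298 + 66\right) 1^{2} = 364 \cdot 1 = 364$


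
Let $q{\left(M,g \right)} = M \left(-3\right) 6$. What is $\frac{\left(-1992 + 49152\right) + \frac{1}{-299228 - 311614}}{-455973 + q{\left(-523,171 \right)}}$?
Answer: $- \frac{28807308719}{272776992678} \approx -0.10561$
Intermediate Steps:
$q{\left(M,g \right)} = - 18 M$ ($q{\left(M,g \right)} = - 3 M 6 = - 18 M$)
$\frac{\left(-1992 + 49152\right) + \frac{1}{-299228 - 311614}}{-455973 + q{\left(-523,171 \right)}} = \frac{\left(-1992 + 49152\right) + \frac{1}{-299228 - 311614}}{-455973 - -9414} = \frac{47160 + \frac{1}{-299228 - 311614}}{-455973 + 9414} = \frac{47160 + \frac{1}{-610842}}{-446559} = \left(47160 - \frac{1}{610842}\right) \left(- \frac{1}{446559}\right) = \frac{28807308719}{610842} \left(- \frac{1}{446559}\right) = - \frac{28807308719}{272776992678}$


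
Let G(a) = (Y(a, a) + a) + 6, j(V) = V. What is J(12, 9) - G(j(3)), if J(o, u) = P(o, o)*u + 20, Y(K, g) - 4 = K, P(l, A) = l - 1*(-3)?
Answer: 139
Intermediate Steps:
P(l, A) = 3 + l (P(l, A) = l + 3 = 3 + l)
Y(K, g) = 4 + K
G(a) = 10 + 2*a (G(a) = ((4 + a) + a) + 6 = (4 + 2*a) + 6 = 10 + 2*a)
J(o, u) = 20 + u*(3 + o) (J(o, u) = (3 + o)*u + 20 = u*(3 + o) + 20 = 20 + u*(3 + o))
J(12, 9) - G(j(3)) = (20 + 9*(3 + 12)) - (10 + 2*3) = (20 + 9*15) - (10 + 6) = (20 + 135) - 1*16 = 155 - 16 = 139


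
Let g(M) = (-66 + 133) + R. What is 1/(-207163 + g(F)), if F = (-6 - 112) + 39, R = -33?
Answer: -1/207129 ≈ -4.8279e-6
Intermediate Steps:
F = -79 (F = -118 + 39 = -79)
g(M) = 34 (g(M) = (-66 + 133) - 33 = 67 - 33 = 34)
1/(-207163 + g(F)) = 1/(-207163 + 34) = 1/(-207129) = -1/207129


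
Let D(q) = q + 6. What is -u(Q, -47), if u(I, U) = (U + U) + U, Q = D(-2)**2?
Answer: 141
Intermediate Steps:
D(q) = 6 + q
Q = 16 (Q = (6 - 2)**2 = 4**2 = 16)
u(I, U) = 3*U (u(I, U) = 2*U + U = 3*U)
-u(Q, -47) = -3*(-47) = -1*(-141) = 141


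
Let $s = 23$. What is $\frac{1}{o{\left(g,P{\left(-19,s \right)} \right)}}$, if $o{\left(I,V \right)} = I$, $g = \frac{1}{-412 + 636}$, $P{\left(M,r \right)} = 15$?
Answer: $224$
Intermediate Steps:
$g = \frac{1}{224} \approx 0.0044643$
$\frac{1}{o{\left(g,P{\left(-19,s \right)} \right)}} = \frac{1}{\frac{1}{224}} = 224$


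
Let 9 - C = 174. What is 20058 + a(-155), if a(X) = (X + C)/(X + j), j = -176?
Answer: 6639518/331 ≈ 20059.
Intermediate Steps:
C = -165 (C = 9 - 1*174 = 9 - 174 = -165)
a(X) = (-165 + X)/(-176 + X) (a(X) = (X - 165)/(X - 176) = (-165 + X)/(-176 + X))
20058 + a(-155) = 20058 + (-165 - 155)/(-176 - 155) = 20058 - 320/(-331) = 20058 - 1/331*(-320) = 20058 + 320/331 = 6639518/331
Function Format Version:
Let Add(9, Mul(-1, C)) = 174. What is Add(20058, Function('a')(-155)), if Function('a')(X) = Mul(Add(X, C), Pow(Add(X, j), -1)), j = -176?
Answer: Rational(6639518, 331) ≈ 20059.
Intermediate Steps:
C = -165 (C = Add(9, Mul(-1, 174)) = Add(9, -174) = -165)
Function('a')(X) = Mul(Pow(Add(-176, X), -1), Add(-165, X)) (Function('a')(X) = Mul(Add(X, -165), Pow(Add(X, -176), -1)) = Mul(Add(-165, X), Pow(Add(-176, X), -1)) = Mul(Pow(Add(-176, X), -1), Add(-165, X)))
Add(20058, Function('a')(-155)) = Add(20058, Mul(Pow(Add(-176, -155), -1), Add(-165, -155))) = Add(20058, Mul(Pow(-331, -1), -320)) = Add(20058, Mul(Rational(-1, 331), -320)) = Add(20058, Rational(320, 331)) = Rational(6639518, 331)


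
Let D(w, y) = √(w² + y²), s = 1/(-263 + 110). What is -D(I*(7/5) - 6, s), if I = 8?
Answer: -√15824509/765 ≈ -5.2000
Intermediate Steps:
s = -1/153 (s = 1/(-153) = -1/153 ≈ -0.0065359)
-D(I*(7/5) - 6, s) = -√((8*(7/5) - 6)² + (-1/153)²) = -√((8*(7*(⅕)) - 6)² + 1/23409) = -√((8*(7/5) - 6)² + 1/23409) = -√((56/5 - 6)² + 1/23409) = -√((26/5)² + 1/23409) = -√(676/25 + 1/23409) = -√(15824509/585225) = -√15824509/765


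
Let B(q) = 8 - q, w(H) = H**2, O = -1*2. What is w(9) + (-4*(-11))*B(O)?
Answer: 521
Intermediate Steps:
O = -2
w(9) + (-4*(-11))*B(O) = 9**2 + (-4*(-11))*(8 - 1*(-2)) = 81 + 44*(8 + 2) = 81 + 44*10 = 81 + 440 = 521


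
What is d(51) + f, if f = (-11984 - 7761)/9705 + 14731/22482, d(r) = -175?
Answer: -2565587299/14545854 ≈ -176.38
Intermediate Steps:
f = -20062849/14545854 (f = -19745*1/9705 + 14731*(1/22482) = -3949/1941 + 14731/22482 = -20062849/14545854 ≈ -1.3793)
d(51) + f = -175 - 20062849/14545854 = -2565587299/14545854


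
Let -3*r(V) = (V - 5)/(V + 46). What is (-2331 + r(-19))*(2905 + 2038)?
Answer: -311058047/27 ≈ -1.1521e+7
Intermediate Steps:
r(V) = -(-5 + V)/(3*(46 + V)) (r(V) = -(V - 5)/(3*(V + 46)) = -(-5 + V)/(3*(46 + V)))
(-2331 + r(-19))*(2905 + 2038) = (-2331 + (5 - 1*(-19))/(3*(46 - 19)))*(2905 + 2038) = (-2331 + (⅓)*(5 + 19)/27)*4943 = (-2331 + (⅓)*(1/27)*24)*4943 = (-2331 + 8/27)*4943 = -62929/27*4943 = -311058047/27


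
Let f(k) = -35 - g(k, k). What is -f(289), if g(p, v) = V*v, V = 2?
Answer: 613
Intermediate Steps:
g(p, v) = 2*v
f(k) = -35 - 2*k
-f(289) = -(-35 - 2*289) = -(-35 - 578) = -1*(-613) = 613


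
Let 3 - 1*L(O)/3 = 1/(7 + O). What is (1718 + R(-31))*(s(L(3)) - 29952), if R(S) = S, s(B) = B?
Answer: -505143471/10 ≈ -5.0514e+7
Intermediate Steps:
L(O) = 9 - 3/(7 + O)
(1718 + R(-31))*(s(L(3)) - 29952) = (1718 - 31)*(3*(20 + 3*3)/(7 + 3) - 29952) = 1687*(3*(20 + 9)/10 - 29952) = 1687*(3*(1/10)*29 - 29952) = 1687*(87/10 - 29952) = 1687*(-299433/10) = -505143471/10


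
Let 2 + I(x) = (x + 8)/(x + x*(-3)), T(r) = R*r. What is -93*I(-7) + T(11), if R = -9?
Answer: 1125/14 ≈ 80.357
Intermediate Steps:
T(r) = -9*r
I(x) = -2 - (8 + x)/(2*x) (I(x) = -2 + (x + 8)/(x + x*(-3)) = -2 + (8 + x)/(x - 3*x) = -2 + (8 + x)/((-2*x)) = -2 + (8 + x)*(-1/(2*x)) = -2 - (8 + x)/(2*x))
-93*I(-7) + T(11) = -93*(-5/2 - 4/(-7)) - 9*11 = -93*(-5/2 - 4*(-1/7)) - 99 = -93*(-5/2 + 4/7) - 99 = -93*(-27/14) - 99 = 2511/14 - 99 = 1125/14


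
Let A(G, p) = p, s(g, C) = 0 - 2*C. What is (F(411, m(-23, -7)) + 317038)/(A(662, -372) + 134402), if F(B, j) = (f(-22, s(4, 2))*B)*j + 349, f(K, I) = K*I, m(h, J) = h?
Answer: -514477/134030 ≈ -3.8385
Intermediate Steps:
s(g, C) = -2*C
f(K, I) = I*K
F(B, j) = 349 + 88*B*j (F(B, j) = ((-2*2*(-22))*B)*j + 349 = ((-4*(-22))*B)*j + 349 = (88*B)*j + 349 = 88*B*j + 349 = 349 + 88*B*j)
(F(411, m(-23, -7)) + 317038)/(A(662, -372) + 134402) = ((349 + 88*411*(-23)) + 317038)/(-372 + 134402) = ((349 - 831864) + 317038)/134030 = (-831515 + 317038)*(1/134030) = -514477*1/134030 = -514477/134030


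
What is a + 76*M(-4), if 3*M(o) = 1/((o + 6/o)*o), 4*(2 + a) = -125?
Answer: -4237/132 ≈ -32.099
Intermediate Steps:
a = -133/4 (a = -2 + (¼)*(-125) = -2 - 125/4 = -133/4 ≈ -33.250)
M(o) = 1/(3*o*(o + 6/o)) (M(o) = (1/((o + 6/o)*o))/3 = (1/(o*(o + 6/o)))/3 = 1/(3*o*(o + 6/o)))
a + 76*M(-4) = -133/4 + 76*(1/(3*(6 + (-4)²))) = -133/4 + 76*(1/(3*(6 + 16))) = -133/4 + 76*((⅓)/22) = -133/4 + 76*((⅓)*(1/22)) = -133/4 + 76*(1/66) = -133/4 + 38/33 = -4237/132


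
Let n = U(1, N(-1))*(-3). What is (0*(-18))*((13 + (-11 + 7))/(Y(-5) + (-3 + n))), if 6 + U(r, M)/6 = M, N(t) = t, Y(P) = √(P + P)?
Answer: 0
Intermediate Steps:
Y(P) = √2*√P (Y(P) = √(2*P) = √2*√P)
U(r, M) = -36 + 6*M
n = 126 (n = (-36 + 6*(-1))*(-3) = (-36 - 6)*(-3) = -42*(-3) = 126)
(0*(-18))*((13 + (-11 + 7))/(Y(-5) + (-3 + n))) = (0*(-18))*((13 + (-11 + 7))/(√2*√(-5) + (-3 + 126))) = 0*((13 - 4)/(√2*(I*√5) + 123)) = 0*(9/(I*√10 + 123)) = 0*(9/(123 + I*√10)) = 0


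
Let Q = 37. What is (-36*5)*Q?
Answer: -6660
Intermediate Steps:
(-36*5)*Q = -36*5*37 = -180*37 = -6660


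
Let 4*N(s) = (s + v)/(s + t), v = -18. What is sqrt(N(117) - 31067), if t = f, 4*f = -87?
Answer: 2*I*sqrt(125268863)/127 ≈ 176.26*I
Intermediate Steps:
f = -87/4 (f = (1/4)*(-87) = -87/4 ≈ -21.750)
t = -87/4 ≈ -21.750
N(s) = (-18 + s)/(4*(-87/4 + s)) (N(s) = ((s - 18)/(s - 87/4))/4 = ((-18 + s)/(-87/4 + s))/4 = (-18 + s)/(4*(-87/4 + s)))
sqrt(N(117) - 31067) = sqrt((-18 + 117)/(-87 + 4*117) - 31067) = sqrt(99/(-87 + 468) - 31067) = sqrt(99/381 - 31067) = sqrt((1/381)*99 - 31067) = sqrt(33/127 - 31067) = sqrt(-3945476/127) = 2*I*sqrt(125268863)/127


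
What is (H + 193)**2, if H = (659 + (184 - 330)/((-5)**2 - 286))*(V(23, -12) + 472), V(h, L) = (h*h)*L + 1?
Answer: 1022730727947456004/68121 ≈ 1.5013e+13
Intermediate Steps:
V(h, L) = 1 + L*h**2 (V(h, L) = h**2*L + 1 = L*h**2 + 1 = 1 + L*h**2)
H = -1011351875/261 (H = (659 + (184 - 330)/((-5)**2 - 286))*((1 - 12*23**2) + 472) = (659 - 146/(25 - 286))*((1 - 12*529) + 472) = (659 - 146/(-261))*((1 - 6348) + 472) = (659 - 146*(-1/261))*(-6347 + 472) = (659 + 146/261)*(-5875) = (172145/261)*(-5875) = -1011351875/261 ≈ -3.8749e+6)
(H + 193)**2 = (-1011351875/261 + 193)**2 = (-1011301502/261)**2 = 1022730727947456004/68121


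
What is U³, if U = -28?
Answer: -21952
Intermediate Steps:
U³ = (-28)³ = -21952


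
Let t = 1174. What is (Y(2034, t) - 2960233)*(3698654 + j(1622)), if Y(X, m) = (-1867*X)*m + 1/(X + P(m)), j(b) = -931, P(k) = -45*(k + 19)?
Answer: -852049340070692347288/51651 ≈ -1.6496e+16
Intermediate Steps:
P(k) = -855 - 45*k (P(k) = -45*(19 + k) = -855 - 45*k)
Y(X, m) = 1/(-855 + X - 45*m) - 1867*X*m (Y(X, m) = (-1867*X)*m + 1/(X + (-855 - 45*m)) = -1867*X*m + 1/(-855 + X - 45*m) = 1/(-855 + X - 45*m) - 1867*X*m)
(Y(2034, t) - 2960233)*(3698654 + j(1622)) = ((-1 + 1867*1174*2034² - 84015*2034*1174*(19 + 1174))/(855 - 1*2034 + 45*1174) - 2960233)*(3698654 - 931) = ((-1 + 1867*1174*4137156 - 84015*2034*1174*1193)/(855 - 2034 + 52830) - 2960233)*3697723 = ((-1 + 9068058475848 - 239340569948820)/51651 - 2960233)*3697723 = ((1/51651)*(-230272511472973) - 2960233)*3697723 = (-230272511472973/51651 - 2960233)*3697723 = -230425410467656/51651*3697723 = -852049340070692347288/51651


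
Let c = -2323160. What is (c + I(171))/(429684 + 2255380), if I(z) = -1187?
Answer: -2324347/2685064 ≈ -0.86566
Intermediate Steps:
(c + I(171))/(429684 + 2255380) = (-2323160 - 1187)/(429684 + 2255380) = -2324347/2685064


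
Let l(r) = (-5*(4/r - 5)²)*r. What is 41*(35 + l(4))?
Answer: -11685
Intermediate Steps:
l(r) = -5*r*(-5 + 4/r)² (l(r) = (-5*(-5 + 4/r)²)*r = -5*r*(-5 + 4/r)²)
41*(35 + l(4)) = 41*(35 - 5*(-4 + 5*4)²/4) = 41*(35 - 5*¼*(-4 + 20)²) = 41*(35 - 5*¼*16²) = 41*(35 - 5*¼*256) = 41*(35 - 320) = 41*(-285) = -11685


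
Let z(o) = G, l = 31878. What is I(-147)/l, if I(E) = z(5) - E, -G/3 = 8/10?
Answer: 241/53130 ≈ 0.0045360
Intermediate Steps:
G = -12/5 (G = -24/10 = -3*⅘ = -12/5 ≈ -2.4000)
z(o) = -12/5
I(E) = -12/5 - E
I(-147)/l = (-12/5 - 1*(-147))/31878 = (-12/5 + 147)*(1/31878) = (723/5)*(1/31878) = 241/53130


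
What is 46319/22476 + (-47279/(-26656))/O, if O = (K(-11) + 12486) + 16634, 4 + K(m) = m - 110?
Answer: 994460775069/482541439520 ≈ 2.0609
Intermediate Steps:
K(m) = -114 + m (K(m) = -4 + (m - 110) = -4 + (-110 + m) = -114 + m)
O = 28995 (O = ((-114 - 11) + 12486) + 16634 = (-125 + 12486) + 16634 = 12361 + 16634 = 28995)
46319/22476 + (-47279/(-26656))/O = 46319/22476 - 47279/(-26656)/28995 = 46319*(1/22476) - 47279*(-1/26656)*(1/28995) = 46319/22476 + (47279/26656)*(1/28995) = 46319/22476 + 47279/772890720 = 994460775069/482541439520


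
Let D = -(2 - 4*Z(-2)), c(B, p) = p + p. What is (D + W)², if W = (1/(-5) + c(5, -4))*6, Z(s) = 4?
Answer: 30976/25 ≈ 1239.0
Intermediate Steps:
c(B, p) = 2*p
W = -246/5 (W = (1/(-5) + 2*(-4))*6 = (-⅕ - 8)*6 = -41/5*6 = -246/5 ≈ -49.200)
D = 14 (D = -(2 - 4*4) = -(2 - 16) = -1*(-14) = 14)
(D + W)² = (14 - 246/5)² = (-176/5)² = 30976/25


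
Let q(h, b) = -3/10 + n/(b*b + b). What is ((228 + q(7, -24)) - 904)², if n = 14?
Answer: 870972361081/1904400 ≈ 4.5735e+5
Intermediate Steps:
q(h, b) = -3/10 + 14/(b + b²) (q(h, b) = -3/10 + 14/(b*b + b) = -3*⅒ + 14/(b² + b) = -3/10 + 14/(b + b²))
((228 + q(7, -24)) - 904)² = ((228 + (⅒)*(140 - 3*(-24) - 3*(-24)²)/(-24*(1 - 24))) - 904)² = ((228 + (⅒)*(-1/24)*(140 + 72 - 3*576)/(-23)) - 904)² = ((228 + (⅒)*(-1/24)*(-1/23)*(140 + 72 - 1728)) - 904)² = ((228 + (⅒)*(-1/24)*(-1/23)*(-1516)) - 904)² = ((228 - 379/1380) - 904)² = (314261/1380 - 904)² = (-933259/1380)² = 870972361081/1904400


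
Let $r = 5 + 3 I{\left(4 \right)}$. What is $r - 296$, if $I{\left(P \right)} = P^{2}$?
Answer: $-243$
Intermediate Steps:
$r = 53$ ($r = 5 + 3 \cdot 4^{2} = 5 + 3 \cdot 16 = 5 + 48 = 53$)
$r - 296 = 53 - 296 = -243$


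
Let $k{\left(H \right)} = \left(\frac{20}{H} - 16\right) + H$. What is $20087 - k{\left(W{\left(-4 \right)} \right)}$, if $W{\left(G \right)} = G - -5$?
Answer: $20082$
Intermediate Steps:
$W{\left(G \right)} = 5 + G$ ($W{\left(G \right)} = G + 5 = 5 + G$)
$k{\left(H \right)} = -16 + H + \frac{20}{H}$ ($k{\left(H \right)} = \left(-16 + \frac{20}{H}\right) + H = -16 + H + \frac{20}{H}$)
$20087 - k{\left(W{\left(-4 \right)} \right)} = 20087 - \left(-16 + \left(5 - 4\right) + \frac{20}{5 - 4}\right) = 20087 - \left(-16 + 1 + \frac{20}{1}\right) = 20087 - \left(-16 + 1 + 20 \cdot 1\right) = 20087 - \left(-16 + 1 + 20\right) = 20087 - 5 = 20082$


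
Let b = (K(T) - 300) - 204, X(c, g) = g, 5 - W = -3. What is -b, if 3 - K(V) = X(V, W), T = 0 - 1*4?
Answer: 509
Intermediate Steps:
W = 8 (W = 5 - 1*(-3) = 5 + 3 = 8)
T = -4 (T = 0 - 4 = -4)
K(V) = -5 (K(V) = 3 - 1*8 = 3 - 8 = -5)
b = -509 (b = (-5 - 300) - 204 = -305 - 204 = -509)
-b = -1*(-509) = 509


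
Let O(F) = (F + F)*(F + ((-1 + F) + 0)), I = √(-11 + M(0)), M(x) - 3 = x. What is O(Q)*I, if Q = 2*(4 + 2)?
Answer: 1104*I*√2 ≈ 1561.3*I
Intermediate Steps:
M(x) = 3 + x
Q = 12 (Q = 2*6 = 12)
I = 2*I*√2 (I = √(-11 + (3 + 0)) = √(-11 + 3) = √(-8) = 2*I*√2 ≈ 2.8284*I)
O(F) = 2*F*(-1 + 2*F) (O(F) = (2*F)*(F + (-1 + F)) = (2*F)*(-1 + 2*F) = 2*F*(-1 + 2*F))
O(Q)*I = (2*12*(-1 + 2*12))*(2*I*√2) = (2*12*(-1 + 24))*(2*I*√2) = (2*12*23)*(2*I*√2) = 552*(2*I*√2) = 1104*I*√2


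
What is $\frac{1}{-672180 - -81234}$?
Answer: $- \frac{1}{590946} \approx -1.6922 \cdot 10^{-6}$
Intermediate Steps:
$\frac{1}{-672180 - -81234} = \frac{1}{-672180 + \left(-198 + 81432\right)} = \frac{1}{-672180 + 81234} = \frac{1}{-590946} = - \frac{1}{590946}$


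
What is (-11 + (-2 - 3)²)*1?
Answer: 14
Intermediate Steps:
(-11 + (-2 - 3)²)*1 = (-11 + (-5)²)*1 = (-11 + 25)*1 = 14*1 = 14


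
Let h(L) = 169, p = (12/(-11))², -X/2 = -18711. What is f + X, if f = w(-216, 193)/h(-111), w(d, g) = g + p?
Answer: 765265975/20449 ≈ 37423.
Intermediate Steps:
X = 37422 (X = -2*(-18711) = 37422)
p = 144/121 (p = (12*(-1/11))² = (-12/11)² = 144/121 ≈ 1.1901)
w(d, g) = 144/121 + g (w(d, g) = g + 144/121 = 144/121 + g)
f = 23497/20449 (f = (144/121 + 193)/169 = (23497/121)*(1/169) = 23497/20449 ≈ 1.1491)
f + X = 23497/20449 + 37422 = 765265975/20449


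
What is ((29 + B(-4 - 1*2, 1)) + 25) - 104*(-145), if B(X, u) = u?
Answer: 15135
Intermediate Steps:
((29 + B(-4 - 1*2, 1)) + 25) - 104*(-145) = ((29 + 1) + 25) - 104*(-145) = (30 + 25) + 15080 = 55 + 15080 = 15135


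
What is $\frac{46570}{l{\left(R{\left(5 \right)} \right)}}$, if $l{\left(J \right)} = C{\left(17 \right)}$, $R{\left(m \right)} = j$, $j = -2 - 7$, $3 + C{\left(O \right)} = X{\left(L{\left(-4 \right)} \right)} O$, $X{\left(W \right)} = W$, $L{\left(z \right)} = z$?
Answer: $- \frac{46570}{71} \approx -655.92$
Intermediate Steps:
$C{\left(O \right)} = -3 - 4 O$
$j = -9$ ($j = -2 - 7 = -9$)
$R{\left(m \right)} = -9$
$l{\left(J \right)} = -71$ ($l{\left(J \right)} = -3 - 68 = -71$)
$\frac{46570}{l{\left(R{\left(5 \right)} \right)}} = \frac{46570}{-71} = 46570 \left(- \frac{1}{71}\right) = - \frac{46570}{71}$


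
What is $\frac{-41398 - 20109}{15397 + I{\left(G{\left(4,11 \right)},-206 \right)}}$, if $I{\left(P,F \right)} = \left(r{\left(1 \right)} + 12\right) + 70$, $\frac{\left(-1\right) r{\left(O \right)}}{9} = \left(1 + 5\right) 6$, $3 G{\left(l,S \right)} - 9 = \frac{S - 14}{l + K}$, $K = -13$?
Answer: $- \frac{61507}{15155} \approx -4.0585$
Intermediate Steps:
$G{\left(l,S \right)} = 3 + \frac{-14 + S}{3 \left(-13 + l\right)}$ ($G{\left(l,S \right)} = 3 + \frac{\left(S - 14\right) \frac{1}{l - 13}}{3} = 3 + \frac{\left(-14 + S\right) \frac{1}{-13 + l}}{3} = 3 + \frac{\frac{1}{-13 + l} \left(-14 + S\right)}{3} = 3 + \frac{-14 + S}{3 \left(-13 + l\right)}$)
$r{\left(O \right)} = -324$ ($r{\left(O \right)} = - 9 \left(1 + 5\right) 6 = - 9 \cdot 6 \cdot 6 = \left(-9\right) 36 = -324$)
$I{\left(P,F \right)} = -242$ ($I{\left(P,F \right)} = \left(-324 + 12\right) + 70 = -312 + 70 = -242$)
$\frac{-41398 - 20109}{15397 + I{\left(G{\left(4,11 \right)},-206 \right)}} = \frac{-41398 - 20109}{15397 - 242} = - \frac{61507}{15155}$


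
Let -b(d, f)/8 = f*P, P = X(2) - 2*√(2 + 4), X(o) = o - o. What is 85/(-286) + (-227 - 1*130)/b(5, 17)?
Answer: -85/286 - 7*√6/32 ≈ -0.83303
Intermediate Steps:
X(o) = 0
P = -2*√6 (P = 0 - 2*√(2 + 4) = 0 - 2*√6 = -2*√6 ≈ -4.8990)
b(d, f) = 16*f*√6 (b(d, f) = -8*f*(-2*√6) = -(-16)*f*√6 = 16*f*√6)
85/(-286) + (-227 - 1*130)/b(5, 17) = 85/(-286) + (-227 - 1*130)/((16*17*√6)) = 85*(-1/286) + (-227 - 130)/((272*√6)) = -85/286 - 7*√6/32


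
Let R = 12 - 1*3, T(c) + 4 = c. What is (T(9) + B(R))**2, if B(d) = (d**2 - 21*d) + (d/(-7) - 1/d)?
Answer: 43256929/3969 ≈ 10899.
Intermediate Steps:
T(c) = -4 + c
R = 9 (R = 12 - 3 = 9)
B(d) = d**2 - 1/d - 148*d/7 (B(d) = (d**2 - 21*d) + (d*(-1/7) - 1/d) = (d**2 - 21*d) + (-d/7 - 1/d) = (d**2 - 21*d) + (-1/d - d/7) = d**2 - 1/d - 148*d/7)
(T(9) + B(R))**2 = ((-4 + 9) + (9**2 - 1/9 - 148/7*9))**2 = (5 + (81 - 1*1/9 - 1332/7))**2 = (5 + (81 - 1/9 - 1332/7))**2 = (5 - 6892/63)**2 = (-6577/63)**2 = 43256929/3969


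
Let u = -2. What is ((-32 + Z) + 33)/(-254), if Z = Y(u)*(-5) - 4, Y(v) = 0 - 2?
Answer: -7/254 ≈ -0.027559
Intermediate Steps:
Y(v) = -2
Z = 6 (Z = -2*(-5) - 4 = 10 - 4 = 6)
((-32 + Z) + 33)/(-254) = ((-32 + 6) + 33)/(-254) = -(-26 + 33)/254 = -1/254*7 = -7/254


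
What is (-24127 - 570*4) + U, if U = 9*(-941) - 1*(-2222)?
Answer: -32654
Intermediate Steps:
U = -6247 (U = -8469 + 2222 = -6247)
(-24127 - 570*4) + U = (-24127 - 570*4) - 6247 = (-24127 - 1*2280) - 6247 = (-24127 - 2280) - 6247 = -26407 - 6247 = -32654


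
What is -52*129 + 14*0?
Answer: -6708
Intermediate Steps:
-52*129 + 14*0 = -6708 + 0 = -6708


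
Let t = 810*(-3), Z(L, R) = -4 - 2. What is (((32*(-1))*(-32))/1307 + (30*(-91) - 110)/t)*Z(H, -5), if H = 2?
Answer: -1240040/105867 ≈ -11.713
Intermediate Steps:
Z(L, R) = -6
t = -2430
(((32*(-1))*(-32))/1307 + (30*(-91) - 110)/t)*Z(H, -5) = (((32*(-1))*(-32))/1307 + (30*(-91) - 110)/(-2430))*(-6) = (-32*(-32)*(1/1307) + (-2730 - 110)*(-1/2430))*(-6) = (1024*(1/1307) - 2840*(-1/2430))*(-6) = (1024/1307 + 284/243)*(-6) = (620020/317601)*(-6) = -1240040/105867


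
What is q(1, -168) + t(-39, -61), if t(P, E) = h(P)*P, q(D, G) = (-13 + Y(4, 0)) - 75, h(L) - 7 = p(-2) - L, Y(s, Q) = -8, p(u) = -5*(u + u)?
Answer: -2670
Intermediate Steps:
p(u) = -10*u
h(L) = 27 - L (h(L) = 7 + (-10*(-2) - L) = 7 + (20 - L) = 27 - L)
q(D, G) = -96 (q(D, G) = (-13 - 8) - 75 = -21 - 75 = -96)
t(P, E) = P*(27 - P) (t(P, E) = (27 - P)*P = P*(27 - P))
q(1, -168) + t(-39, -61) = -96 - 39*(27 - 1*(-39)) = -96 - 39*(27 + 39) = -96 - 39*66 = -96 - 2574 = -2670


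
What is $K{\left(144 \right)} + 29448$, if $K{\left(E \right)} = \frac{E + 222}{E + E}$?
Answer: $\frac{1413565}{48} \approx 29449.0$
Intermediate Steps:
$K{\left(E \right)} = \frac{222 + E}{2 E}$
$K{\left(144 \right)} + 29448 = \frac{222 + 144}{2 \cdot 144} + 29448 = \frac{1}{2} \cdot \frac{1}{144} \cdot 366 + 29448 = \frac{61}{48} + 29448 = \frac{1413565}{48}$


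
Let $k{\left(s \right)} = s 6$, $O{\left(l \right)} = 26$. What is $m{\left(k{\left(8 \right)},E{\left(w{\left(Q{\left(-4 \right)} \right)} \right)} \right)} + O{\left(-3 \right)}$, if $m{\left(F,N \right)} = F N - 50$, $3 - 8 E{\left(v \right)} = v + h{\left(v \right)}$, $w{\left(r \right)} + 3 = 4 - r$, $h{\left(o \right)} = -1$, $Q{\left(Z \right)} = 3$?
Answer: $12$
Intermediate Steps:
$w{\left(r \right)} = 1 - r$ ($w{\left(r \right)} = -3 - \left(-4 + r\right) = 1 - r$)
$k{\left(s \right)} = 6 s$
$E{\left(v \right)} = \frac{1}{2} - \frac{v}{8}$ ($E{\left(v \right)} = \frac{3}{8} - \frac{v - 1}{8} = \frac{3}{8} - \frac{-1 + v}{8} = \frac{3}{8} - \left(- \frac{1}{8} + \frac{v}{8}\right) = \frac{1}{2} - \frac{v}{8}$)
$m{\left(F,N \right)} = -50 + F N$
$m{\left(k{\left(8 \right)},E{\left(w{\left(Q{\left(-4 \right)} \right)} \right)} \right)} + O{\left(-3 \right)} = \left(-50 + 6 \cdot 8 \left(\frac{1}{2} - \frac{1 - 3}{8}\right)\right) + 26 = \left(-50 + 48 \left(\frac{1}{2} - \frac{1 - 3}{8}\right)\right) + 26 = \left(-50 + 48 \left(\frac{1}{2} - - \frac{1}{4}\right)\right) + 26 = \left(-50 + 48 \left(\frac{1}{2} + \frac{1}{4}\right)\right) + 26 = \left(-50 + 48 \cdot \frac{3}{4}\right) + 26 = \left(-50 + 36\right) + 26 = -14 + 26 = 12$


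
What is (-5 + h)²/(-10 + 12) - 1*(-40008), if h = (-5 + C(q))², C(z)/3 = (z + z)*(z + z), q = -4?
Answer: 611280656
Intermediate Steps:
C(z) = 12*z² (C(z) = 3*((z + z)*(z + z)) = 3*((2*z)*(2*z)) = 3*(4*z²) = 12*z²)
h = 34969 (h = (-5 + 12*(-4)²)² = (-5 + 12*16)² = (-5 + 192)² = 187² = 34969)
(-5 + h)²/(-10 + 12) - 1*(-40008) = (-5 + 34969)²/(-10 + 12) - 1*(-40008) = 34964²/2 + 40008 = (½)*1222481296 + 40008 = 611240648 + 40008 = 611280656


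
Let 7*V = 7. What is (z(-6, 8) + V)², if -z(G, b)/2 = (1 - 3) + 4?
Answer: 9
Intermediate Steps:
V = 1 (V = (⅐)*7 = 1)
z(G, b) = -4 (z(G, b) = -2*((1 - 3) + 4) = -2*(-2 + 4) = -2*2 = -4)
(z(-6, 8) + V)² = (-4 + 1)² = (-3)² = 9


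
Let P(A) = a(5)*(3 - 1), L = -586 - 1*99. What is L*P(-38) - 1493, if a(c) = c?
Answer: -8343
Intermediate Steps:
L = -685 (L = -586 - 99 = -685)
P(A) = 10 (P(A) = 5*(3 - 1) = 5*2 = 10)
L*P(-38) - 1493 = -685*10 - 1493 = -6850 - 1493 = -8343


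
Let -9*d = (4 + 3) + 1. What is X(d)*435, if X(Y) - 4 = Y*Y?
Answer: 56260/27 ≈ 2083.7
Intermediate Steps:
d = -8/9 (d = -((4 + 3) + 1)/9 = -(7 + 1)/9 = -⅑*8 = -8/9 ≈ -0.88889)
X(Y) = 4 + Y² (X(Y) = 4 + Y*Y = 4 + Y²)
X(d)*435 = (4 + (-8/9)²)*435 = (4 + 64/81)*435 = (388/81)*435 = 56260/27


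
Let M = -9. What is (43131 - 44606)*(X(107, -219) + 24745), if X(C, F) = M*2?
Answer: -36472325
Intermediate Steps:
X(C, F) = -18 (X(C, F) = -9*2 = -18)
(43131 - 44606)*(X(107, -219) + 24745) = (43131 - 44606)*(-18 + 24745) = -1475*24727 = -36472325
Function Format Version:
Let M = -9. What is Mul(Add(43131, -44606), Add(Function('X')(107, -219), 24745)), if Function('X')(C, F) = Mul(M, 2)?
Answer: -36472325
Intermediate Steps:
Function('X')(C, F) = -18 (Function('X')(C, F) = Mul(-9, 2) = -18)
Mul(Add(43131, -44606), Add(Function('X')(107, -219), 24745)) = Mul(Add(43131, -44606), Add(-18, 24745)) = Mul(-1475, 24727) = -36472325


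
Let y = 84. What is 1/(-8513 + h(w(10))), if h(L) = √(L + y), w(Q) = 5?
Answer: -8513/72471080 - √89/72471080 ≈ -0.00011760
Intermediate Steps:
h(L) = √(84 + L) (h(L) = √(L + 84) = √(84 + L))
1/(-8513 + h(w(10))) = 1/(-8513 + √(84 + 5)) = 1/(-8513 + √89)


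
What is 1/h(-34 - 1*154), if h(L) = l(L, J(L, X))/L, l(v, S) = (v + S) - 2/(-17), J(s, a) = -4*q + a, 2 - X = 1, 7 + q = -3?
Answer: 3196/2497 ≈ 1.2799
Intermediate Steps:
q = -10 (q = -7 - 3 = -10)
X = 1 (X = 2 - 1*1 = 2 - 1 = 1)
J(s, a) = 40 + a (J(s, a) = -4*(-10) + a = 40 + a)
l(v, S) = 2/17 + S + v (l(v, S) = (S + v) - 2*(-1/17) = (S + v) + 2/17 = 2/17 + S + v)
h(L) = (699/17 + L)/L (h(L) = (2/17 + (40 + 1) + L)/L = (2/17 + 41 + L)/L = (699/17 + L)/L)
1/h(-34 - 1*154) = 1/((699/17 + (-34 - 1*154))/(-34 - 1*154)) = 1/((699/17 + (-34 - 154))/(-34 - 154)) = 1/((699/17 - 188)/(-188)) = 1/(-1/188*(-2497/17)) = 1/(2497/3196) = 3196/2497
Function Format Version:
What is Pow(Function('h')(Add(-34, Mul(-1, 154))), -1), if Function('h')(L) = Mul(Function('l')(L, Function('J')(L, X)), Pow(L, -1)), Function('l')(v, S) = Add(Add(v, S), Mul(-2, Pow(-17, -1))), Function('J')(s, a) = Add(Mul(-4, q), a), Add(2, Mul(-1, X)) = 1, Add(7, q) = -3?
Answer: Rational(3196, 2497) ≈ 1.2799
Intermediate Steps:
q = -10 (q = Add(-7, -3) = -10)
X = 1 (X = Add(2, Mul(-1, 1)) = Add(2, -1) = 1)
Function('J')(s, a) = Add(40, a) (Function('J')(s, a) = Add(Mul(-4, -10), a) = Add(40, a))
Function('l')(v, S) = Add(Rational(2, 17), S, v) (Function('l')(v, S) = Add(Add(S, v), Mul(-2, Rational(-1, 17))) = Add(Add(S, v), Rational(2, 17)) = Add(Rational(2, 17), S, v))
Function('h')(L) = Mul(Pow(L, -1), Add(Rational(699, 17), L)) (Function('h')(L) = Mul(Add(Rational(2, 17), Add(40, 1), L), Pow(L, -1)) = Mul(Add(Rational(2, 17), 41, L), Pow(L, -1)) = Mul(Add(Rational(699, 17), L), Pow(L, -1)) = Mul(Pow(L, -1), Add(Rational(699, 17), L)))
Pow(Function('h')(Add(-34, Mul(-1, 154))), -1) = Pow(Mul(Pow(Add(-34, Mul(-1, 154)), -1), Add(Rational(699, 17), Add(-34, Mul(-1, 154)))), -1) = Pow(Mul(Pow(Add(-34, -154), -1), Add(Rational(699, 17), Add(-34, -154))), -1) = Pow(Mul(Pow(-188, -1), Add(Rational(699, 17), -188)), -1) = Pow(Mul(Rational(-1, 188), Rational(-2497, 17)), -1) = Pow(Rational(2497, 3196), -1) = Rational(3196, 2497)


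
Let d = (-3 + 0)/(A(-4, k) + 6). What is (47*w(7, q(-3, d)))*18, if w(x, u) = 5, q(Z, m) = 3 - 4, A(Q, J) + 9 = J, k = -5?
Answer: 4230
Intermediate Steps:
A(Q, J) = -9 + J
d = 3/8 (d = (-3 + 0)/((-9 - 5) + 6) = -3/(-14 + 6) = -3/(-8) = -3*(-⅛) = 3/8 ≈ 0.37500)
q(Z, m) = -1
(47*w(7, q(-3, d)))*18 = (47*5)*18 = 235*18 = 4230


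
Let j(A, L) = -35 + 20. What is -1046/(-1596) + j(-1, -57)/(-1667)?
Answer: 883811/1330266 ≈ 0.66439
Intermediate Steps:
j(A, L) = -15
-1046/(-1596) + j(-1, -57)/(-1667) = -1046/(-1596) - 15/(-1667) = -1046*(-1/1596) - 15*(-1/1667) = 523/798 + 15/1667 = 883811/1330266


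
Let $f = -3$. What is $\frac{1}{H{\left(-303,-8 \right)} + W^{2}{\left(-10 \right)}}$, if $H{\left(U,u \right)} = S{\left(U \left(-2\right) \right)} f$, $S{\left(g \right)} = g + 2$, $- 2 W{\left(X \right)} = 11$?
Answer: $- \frac{4}{7175} \approx -0.00055749$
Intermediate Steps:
$W{\left(X \right)} = - \frac{11}{2}$ ($W{\left(X \right)} = \left(- \frac{1}{2}\right) 11 = - \frac{11}{2}$)
$S{\left(g \right)} = 2 + g$
$H{\left(U,u \right)} = -6 + 6 U$ ($H{\left(U,u \right)} = \left(2 + U \left(-2\right)\right) \left(-3\right) = \left(2 - 2 U\right) \left(-3\right) = -6 + 6 U$)
$\frac{1}{H{\left(-303,-8 \right)} + W^{2}{\left(-10 \right)}} = \frac{1}{\left(-6 + 6 \left(-303\right)\right) + \left(- \frac{11}{2}\right)^{2}} = \frac{1}{\left(-6 - 1818\right) + \frac{121}{4}} = \frac{1}{-1824 + \frac{121}{4}} = \frac{1}{- \frac{7175}{4}} = - \frac{4}{7175}$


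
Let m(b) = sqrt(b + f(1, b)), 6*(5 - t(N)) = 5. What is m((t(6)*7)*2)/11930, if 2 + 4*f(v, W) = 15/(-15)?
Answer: sqrt(2073)/71580 ≈ 0.00063607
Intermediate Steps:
t(N) = 25/6 (t(N) = 5 - 1/6*5 = 5 - 5/6 = 25/6)
f(v, W) = -3/4 (f(v, W) = -1/2 + (15/(-15))/4 = -1/2 + (15*(-1/15))/4 = -1/2 + (1/4)*(-1) = -1/2 - 1/4 = -3/4)
m(b) = sqrt(-3/4 + b) (m(b) = sqrt(b - 3/4) = sqrt(-3/4 + b))
m((t(6)*7)*2)/11930 = (sqrt(-3 + 4*(((25/6)*7)*2))/2)/11930 = (sqrt(-3 + 4*((175/6)*2))/2)*(1/11930) = (sqrt(-3 + 4*(175/3))/2)*(1/11930) = (sqrt(-3 + 700/3)/2)*(1/11930) = (sqrt(691/3)/2)*(1/11930) = ((sqrt(2073)/3)/2)*(1/11930) = (sqrt(2073)/6)*(1/11930) = sqrt(2073)/71580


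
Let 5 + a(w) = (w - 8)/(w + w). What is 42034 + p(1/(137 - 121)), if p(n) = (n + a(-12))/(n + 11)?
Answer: 22319857/531 ≈ 42034.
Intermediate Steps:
a(w) = -5 + (-8 + w)/(2*w) (a(w) = -5 + (w - 8)/(w + w) = -5 + (-8 + w)/((2*w)) = -5 + (-8 + w)*(1/(2*w)) = -5 + (-8 + w)/(2*w))
p(n) = (-25/6 + n)/(11 + n) (p(n) = (n + (-9/2 - 4/(-12)))/(n + 11) = (n + (-9/2 - 4*(-1/12)))/(11 + n) = (n + (-9/2 + ⅓))/(11 + n) = (n - 25/6)/(11 + n) = (-25/6 + n)/(11 + n))
42034 + p(1/(137 - 121)) = 42034 + (-25/6 + 1/(137 - 121))/(11 + 1/(137 - 121)) = 42034 + (-25/6 + 1/16)/(11 + 1/16) = 42034 - 197/48/(177/16) = 42034 + (16/177)*(-197/48) = 42034 - 197/531 = 22319857/531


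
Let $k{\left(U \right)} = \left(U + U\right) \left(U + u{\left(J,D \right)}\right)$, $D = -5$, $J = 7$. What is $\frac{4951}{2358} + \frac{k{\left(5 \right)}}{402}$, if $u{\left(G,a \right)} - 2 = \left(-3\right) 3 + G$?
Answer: $\frac{351367}{157986} \approx 2.224$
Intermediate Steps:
$u{\left(G,a \right)} = -7 + G$ ($u{\left(G,a \right)} = 2 + \left(\left(-3\right) 3 + G\right) = 2 + \left(-9 + G\right) = -7 + G$)
$k{\left(U \right)} = 2 U^{2}$ ($k{\left(U \right)} = \left(U + U\right) \left(U + \left(-7 + 7\right)\right) = 2 U \left(U + 0\right) = 2 U U = 2 U^{2}$)
$\frac{4951}{2358} + \frac{k{\left(5 \right)}}{402} = \frac{4951}{2358} + \frac{2 \cdot 5^{2}}{402} = 4951 \cdot \frac{1}{2358} + 2 \cdot 25 \cdot \frac{1}{402} = \frac{4951}{2358} + 50 \cdot \frac{1}{402} = \frac{4951}{2358} + \frac{25}{201} = \frac{351367}{157986}$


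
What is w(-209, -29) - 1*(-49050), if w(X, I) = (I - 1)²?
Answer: 49950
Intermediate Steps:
w(X, I) = (-1 + I)²
w(-209, -29) - 1*(-49050) = (-1 - 29)² - 1*(-49050) = (-30)² + 49050 = 900 + 49050 = 49950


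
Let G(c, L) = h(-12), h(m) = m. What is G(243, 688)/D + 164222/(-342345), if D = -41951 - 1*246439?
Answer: -1578529148/3290962485 ≈ -0.47966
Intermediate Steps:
G(c, L) = -12
D = -288390 (D = -41951 - 246439 = -288390)
G(243, 688)/D + 164222/(-342345) = -12/(-288390) + 164222/(-342345) = -12*(-1/288390) + 164222*(-1/342345) = 2/48065 - 164222/342345 = -1578529148/3290962485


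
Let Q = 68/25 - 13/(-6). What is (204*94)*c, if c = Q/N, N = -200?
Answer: -585667/1250 ≈ -468.53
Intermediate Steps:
Q = 733/150 (Q = 68*(1/25) - 13*(-⅙) = 68/25 + 13/6 = 733/150 ≈ 4.8867)
c = -733/30000 (c = (733/150)/(-200) = (733/150)*(-1/200) = -733/30000 ≈ -0.024433)
(204*94)*c = (204*94)*(-733/30000) = 19176*(-733/30000) = -585667/1250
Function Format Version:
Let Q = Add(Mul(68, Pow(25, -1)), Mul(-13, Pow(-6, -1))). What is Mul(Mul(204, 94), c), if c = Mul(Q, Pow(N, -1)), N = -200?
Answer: Rational(-585667, 1250) ≈ -468.53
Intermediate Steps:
Q = Rational(733, 150) (Q = Add(Mul(68, Rational(1, 25)), Mul(-13, Rational(-1, 6))) = Add(Rational(68, 25), Rational(13, 6)) = Rational(733, 150) ≈ 4.8867)
c = Rational(-733, 30000) (c = Mul(Rational(733, 150), Pow(-200, -1)) = Mul(Rational(733, 150), Rational(-1, 200)) = Rational(-733, 30000) ≈ -0.024433)
Mul(Mul(204, 94), c) = Mul(Mul(204, 94), Rational(-733, 30000)) = Mul(19176, Rational(-733, 30000)) = Rational(-585667, 1250)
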